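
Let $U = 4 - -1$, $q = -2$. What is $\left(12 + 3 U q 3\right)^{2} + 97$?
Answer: $6181$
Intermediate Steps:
$U = 5$ ($U = 4 + 1 = 5$)
$\left(12 + 3 U q 3\right)^{2} + 97 = \left(12 + 3 \cdot 5 \left(\left(-2\right) 3\right)\right)^{2} + 97 = \left(12 + 15 \left(-6\right)\right)^{2} + 97 = \left(12 - 90\right)^{2} + 97 = \left(-78\right)^{2} + 97 = 6084 + 97 = 6181$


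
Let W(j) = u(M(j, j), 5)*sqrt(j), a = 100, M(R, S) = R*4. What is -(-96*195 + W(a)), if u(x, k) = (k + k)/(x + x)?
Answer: 149759/8 ≈ 18720.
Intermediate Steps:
M(R, S) = 4*R
u(x, k) = k/x (u(x, k) = (2*k)/((2*x)) = (2*k)*(1/(2*x)) = k/x)
W(j) = 5/(4*sqrt(j)) (W(j) = (5/((4*j)))*sqrt(j) = (5*(1/(4*j)))*sqrt(j) = (5/(4*j))*sqrt(j) = 5/(4*sqrt(j)))
-(-96*195 + W(a)) = -(-96*195 + 5/(4*sqrt(100))) = -(-18720 + (5/4)*(1/10)) = -(-18720 + 1/8) = -1*(-149759/8) = 149759/8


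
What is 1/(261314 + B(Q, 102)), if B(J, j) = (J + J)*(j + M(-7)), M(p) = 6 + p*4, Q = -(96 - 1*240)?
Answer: 1/284354 ≈ 3.5167e-6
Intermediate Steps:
Q = 144 (Q = -(96 - 240) = -1*(-144) = 144)
M(p) = 6 + 4*p
B(J, j) = 2*J*(-22 + j) (B(J, j) = (J + J)*(j + (6 + 4*(-7))) = (2*J)*(j + (6 - 28)) = (2*J)*(j - 22) = (2*J)*(-22 + j) = 2*J*(-22 + j))
1/(261314 + B(Q, 102)) = 1/(261314 + 2*144*(-22 + 102)) = 1/(261314 + 2*144*80) = 1/(261314 + 23040) = 1/284354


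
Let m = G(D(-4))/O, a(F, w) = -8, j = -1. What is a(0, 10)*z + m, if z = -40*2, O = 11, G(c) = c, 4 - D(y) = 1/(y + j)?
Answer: 35221/55 ≈ 640.38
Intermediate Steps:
D(y) = 4 - 1/(-1 + y) (D(y) = 4 - 1/(y - 1) = 4 - 1/(-1 + y))
z = -80
m = 21/55 (m = ((-5 + 4*(-4))/(-1 - 4))/11 = ((-5 - 16)/(-5))*(1/11) = -1/5*(-21)*(1/11) = (21/5)*(1/11) = 21/55 ≈ 0.38182)
a(0, 10)*z + m = -8*(-80) + 21/55 = 640 + 21/55 = 35221/55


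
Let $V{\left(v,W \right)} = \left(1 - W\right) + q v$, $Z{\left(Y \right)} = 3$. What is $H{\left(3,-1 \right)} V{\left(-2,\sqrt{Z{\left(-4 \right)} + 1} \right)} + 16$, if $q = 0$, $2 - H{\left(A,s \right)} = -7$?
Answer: $7$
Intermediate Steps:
$H{\left(A,s \right)} = 9$ ($H{\left(A,s \right)} = 2 - -7 = 2 + 7 = 9$)
$V{\left(v,W \right)} = 1 - W$ ($V{\left(v,W \right)} = \left(1 - W\right) + 0 v = \left(1 - W\right) + 0 = 1 - W$)
$H{\left(3,-1 \right)} V{\left(-2,\sqrt{Z{\left(-4 \right)} + 1} \right)} + 16 = 9 \left(1 - \sqrt{3 + 1}\right) + 16 = 9 \left(1 - \sqrt{4}\right) + 16 = 9 \left(1 - 2\right) + 16 = 9 \left(-1\right) + 16 = -9 + 16 = 7$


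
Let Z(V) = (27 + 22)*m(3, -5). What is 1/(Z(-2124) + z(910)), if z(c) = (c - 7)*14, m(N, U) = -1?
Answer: 1/12593 ≈ 7.9409e-5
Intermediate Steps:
Z(V) = -49 (Z(V) = (27 + 22)*(-1) = 49*(-1) = -49)
z(c) = -98 + 14*c (z(c) = (-7 + c)*14 = -98 + 14*c)
1/(Z(-2124) + z(910)) = 1/(-49 + (-98 + 14*910)) = 1/(-49 + (-98 + 12740)) = 1/(-49 + 12642) = 1/12593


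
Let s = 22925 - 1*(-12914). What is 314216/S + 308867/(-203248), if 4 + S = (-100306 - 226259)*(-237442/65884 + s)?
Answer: -119072368323083453447/78353443791989747504 ≈ -1.5197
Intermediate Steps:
s = 35839 (s = 22925 + 12914 = 35839)
S = -385506591907373/32942 (S = -4 + (-100306 - 226259)*(-237442/65884 + 35839) = -4 - 326565*(-237442*1/65884 + 35839) = -4 - 326565*(-118721/32942 + 35839) = -4 - 326565*1180489617/32942 = -4 - 385506591775605/32942 = -385506591907373/32942 ≈ -1.1703e+10)
314216/S + 308867/(-203248) = 314216/(-385506591907373/32942) + 308867/(-203248) = 314216*(-32942/385506591907373) + 308867*(-1/203248) = -10350903472/385506591907373 - 308867/203248 = -119072368323083453447/78353443791989747504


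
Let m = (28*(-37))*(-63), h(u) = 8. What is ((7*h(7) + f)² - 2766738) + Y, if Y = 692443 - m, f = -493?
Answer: -1948594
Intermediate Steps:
m = 65268 (m = -1036*(-63) = 65268)
Y = 627175 (Y = 692443 - 1*65268 = 692443 - 65268 = 627175)
((7*h(7) + f)² - 2766738) + Y = ((7*8 - 493)² - 2766738) + 627175 = ((56 - 493)² - 2766738) + 627175 = ((-437)² - 2766738) + 627175 = (190969 - 2766738) + 627175 = -2575769 + 627175 = -1948594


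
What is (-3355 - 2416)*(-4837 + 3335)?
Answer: 8668042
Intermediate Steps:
(-3355 - 2416)*(-4837 + 3335) = -5771*(-1502) = 8668042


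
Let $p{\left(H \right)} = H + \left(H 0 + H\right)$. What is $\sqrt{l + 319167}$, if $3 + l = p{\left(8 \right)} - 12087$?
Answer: $\sqrt{307093} \approx 554.16$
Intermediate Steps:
$p{\left(H \right)} = 2 H$ ($p{\left(H \right)} = H + \left(0 + H\right) = H + H = 2 H$)
$l = -12074$ ($l = -3 + \left(2 \cdot 8 - 12087\right) = -3 + \left(16 - 12087\right) = -3 - 12071 = -12074$)
$\sqrt{l + 319167} = \sqrt{-12074 + 319167} = \sqrt{307093}$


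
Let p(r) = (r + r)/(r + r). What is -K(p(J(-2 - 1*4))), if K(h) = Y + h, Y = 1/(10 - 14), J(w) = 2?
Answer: -3/4 ≈ -0.75000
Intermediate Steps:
p(r) = 1 (p(r) = (2*r)/((2*r)) = (2*r)*(1/(2*r)) = 1)
Y = -1/4 (Y = 1/(-4) = 1*(-1/4) = -1/4 ≈ -0.25000)
K(h) = -1/4 + h
-K(p(J(-2 - 1*4))) = -(-1/4 + 1) = -1*3/4 = -3/4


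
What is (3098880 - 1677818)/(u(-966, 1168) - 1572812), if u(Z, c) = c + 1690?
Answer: -710531/784977 ≈ -0.90516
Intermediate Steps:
u(Z, c) = 1690 + c
(3098880 - 1677818)/(u(-966, 1168) - 1572812) = (3098880 - 1677818)/((1690 + 1168) - 1572812) = 1421062/(2858 - 1572812) = 1421062/(-1569954) = 1421062*(-1/1569954) = -710531/784977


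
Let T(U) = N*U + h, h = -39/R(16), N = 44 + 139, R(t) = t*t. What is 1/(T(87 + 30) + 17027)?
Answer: 256/9840089 ≈ 2.6016e-5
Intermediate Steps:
R(t) = t²
N = 183
h = -39/256 (h = -39/(16²) = -39/256 ≈ -0.15234)
T(U) = -39/256 + 183*U (T(U) = 183*U - 39/256 = -39/256 + 183*U)
1/(T(87 + 30) + 17027) = 1/((-39/256 + 183*(87 + 30)) + 17027) = 1/((-39/256 + 183*117) + 17027) = 1/((-39/256 + 21411) + 17027) = 1/(5481177/256 + 17027) = 1/(9840089/256) = 256/9840089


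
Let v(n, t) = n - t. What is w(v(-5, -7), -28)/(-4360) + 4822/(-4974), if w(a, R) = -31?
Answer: -10434863/10843320 ≈ -0.96233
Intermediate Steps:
w(v(-5, -7), -28)/(-4360) + 4822/(-4974) = -31/(-4360) + 4822/(-4974) = -31*(-1/4360) + 4822*(-1/4974) = 31/4360 - 2411/2487 = -10434863/10843320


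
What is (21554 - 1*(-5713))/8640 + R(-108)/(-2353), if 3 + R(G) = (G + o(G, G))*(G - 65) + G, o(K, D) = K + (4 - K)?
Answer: -30110863/6776640 ≈ -4.4433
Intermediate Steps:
o(K, D) = 4
R(G) = -3 + G + (-65 + G)*(4 + G) (R(G) = -3 + ((G + 4)*(G - 65) + G) = -3 + ((4 + G)*(-65 + G) + G) = -3 + ((-65 + G)*(4 + G) + G) = -3 + (G + (-65 + G)*(4 + G)) = -3 + G + (-65 + G)*(4 + G))
(21554 - 1*(-5713))/8640 + R(-108)/(-2353) = (21554 - 1*(-5713))/8640 + (-263 + (-108)² - 60*(-108))/(-2353) = (21554 + 5713)*(1/8640) + (-263 + 11664 + 6480)*(-1/2353) = 27267*(1/8640) + 17881*(-1/2353) = 9089/2880 - 17881/2353 = -30110863/6776640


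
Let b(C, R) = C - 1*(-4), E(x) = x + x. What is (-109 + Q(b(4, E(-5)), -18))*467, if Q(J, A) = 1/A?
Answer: -916721/18 ≈ -50929.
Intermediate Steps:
E(x) = 2*x
b(C, R) = 4 + C (b(C, R) = C + 4 = 4 + C)
(-109 + Q(b(4, E(-5)), -18))*467 = (-109 + 1/(-18))*467 = (-109 - 1/18)*467 = -1963/18*467 = -916721/18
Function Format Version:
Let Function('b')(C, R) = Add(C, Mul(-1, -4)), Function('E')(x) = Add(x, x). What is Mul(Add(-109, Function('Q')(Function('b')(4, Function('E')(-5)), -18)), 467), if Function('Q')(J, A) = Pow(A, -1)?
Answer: Rational(-916721, 18) ≈ -50929.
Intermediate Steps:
Function('E')(x) = Mul(2, x)
Function('b')(C, R) = Add(4, C) (Function('b')(C, R) = Add(C, 4) = Add(4, C))
Mul(Add(-109, Function('Q')(Function('b')(4, Function('E')(-5)), -18)), 467) = Mul(Add(-109, Pow(-18, -1)), 467) = Mul(Add(-109, Rational(-1, 18)), 467) = Mul(Rational(-1963, 18), 467) = Rational(-916721, 18)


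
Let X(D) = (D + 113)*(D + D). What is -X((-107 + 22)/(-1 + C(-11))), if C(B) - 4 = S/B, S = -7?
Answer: 134079/32 ≈ 4190.0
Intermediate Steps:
C(B) = 4 - 7/B
X(D) = 2*D*(113 + D) (X(D) = (113 + D)*(2*D) = 2*D*(113 + D))
-X((-107 + 22)/(-1 + C(-11))) = -2*(-107 + 22)/(-1 + (4 - 7/(-11)))*(113 + (-107 + 22)/(-1 + (4 - 7/(-11)))) = -2*(-85/(-1 + (4 - 7*(-1/11))))*(113 - 85/(-1 + (4 - 7*(-1/11)))) = -2*(-85/(-1 + (4 + 7/11)))*(113 - 85/(-1 + (4 + 7/11))) = -2*(-85/(-1 + 51/11))*(113 - 85/(-1 + 51/11)) = -2*(-85/40/11)*(113 - 85/40/11) = -2*(-85*11/40)*(113 - 85*11/40) = -2*(-187)*(113 - 187/8)/8 = -2*(-187)*717/(8*8) = -1*(-134079/32) = 134079/32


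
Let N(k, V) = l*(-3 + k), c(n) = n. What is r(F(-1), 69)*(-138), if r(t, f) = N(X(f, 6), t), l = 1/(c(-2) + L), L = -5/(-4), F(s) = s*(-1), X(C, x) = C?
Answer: 12144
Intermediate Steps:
F(s) = -s
L = 5/4 (L = -5*(-¼) = 5/4 ≈ 1.2500)
l = -4/3 (l = 1/(-2 + 5/4) = 1/(-¾) = -4/3 ≈ -1.3333)
N(k, V) = 4 - 4*k/3 (N(k, V) = -4*(-3 + k)/3 = 4 - 4*k/3)
r(t, f) = 4 - 4*f/3
r(F(-1), 69)*(-138) = (4 - 4/3*69)*(-138) = (4 - 92)*(-138) = -88*(-138) = 12144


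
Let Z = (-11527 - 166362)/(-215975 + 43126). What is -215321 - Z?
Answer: -37218197418/172849 ≈ -2.1532e+5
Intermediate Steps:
Z = 177889/172849 (Z = -177889/(-172849) = -177889*(-1/172849) = 177889/172849 ≈ 1.0292)
-215321 - Z = -215321 - 1*177889/172849 = -215321 - 177889/172849 = -37218197418/172849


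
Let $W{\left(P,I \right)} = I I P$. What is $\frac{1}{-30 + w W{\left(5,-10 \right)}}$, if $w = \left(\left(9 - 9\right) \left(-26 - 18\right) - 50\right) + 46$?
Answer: $- \frac{1}{2030} \approx -0.00049261$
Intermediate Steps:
$W{\left(P,I \right)} = P I^{2}$ ($W{\left(P,I \right)} = I^{2} P = P I^{2}$)
$w = -4$ ($w = \left(0 \left(-44\right) - 50\right) + 46 = \left(0 - 50\right) + 46 = -50 + 46 = -4$)
$\frac{1}{-30 + w W{\left(5,-10 \right)}} = \frac{1}{-30 - 4 \cdot 5 \left(-10\right)^{2}} = \frac{1}{-30 - 4 \cdot 5 \cdot 100} = \frac{1}{-30 - 2000} = \frac{1}{-2030} = - \frac{1}{2030}$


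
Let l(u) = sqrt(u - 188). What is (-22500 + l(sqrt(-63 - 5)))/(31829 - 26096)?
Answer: -2500/637 + sqrt(-188 + 2*I*sqrt(17))/5733 ≈ -3.9246 + 0.0023922*I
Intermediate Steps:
l(u) = sqrt(-188 + u)
(-22500 + l(sqrt(-63 - 5)))/(31829 - 26096) = (-22500 + sqrt(-188 + sqrt(-63 - 5)))/(31829 - 26096) = (-22500 + sqrt(-188 + sqrt(-68)))/5733 = (-22500 + sqrt(-188 + 2*I*sqrt(17)))*(1/5733) = -2500/637 + sqrt(-188 + 2*I*sqrt(17))/5733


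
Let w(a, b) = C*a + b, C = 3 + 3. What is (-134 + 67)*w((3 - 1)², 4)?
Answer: -1876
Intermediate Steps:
C = 6
w(a, b) = b + 6*a (w(a, b) = 6*a + b = b + 6*a)
(-134 + 67)*w((3 - 1)², 4) = (-134 + 67)*(4 + 6*(3 - 1)²) = -67*(4 + 6*2²) = -67*(4 + 6*4) = -67*(4 + 24) = -67*28 = -1876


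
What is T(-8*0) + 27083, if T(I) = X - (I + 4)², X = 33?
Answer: 27100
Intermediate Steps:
T(I) = 33 - (4 + I)² (T(I) = 33 - (I + 4)² = 33 - (4 + I)²)
T(-8*0) + 27083 = (33 - (4 - 8*0)²) + 27083 = (33 - (4 + 0)²) + 27083 = (33 - 1*4²) + 27083 = (33 - 1*16) + 27083 = (33 - 16) + 27083 = 17 + 27083 = 27100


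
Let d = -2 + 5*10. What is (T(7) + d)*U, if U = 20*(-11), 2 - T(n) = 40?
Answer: -2200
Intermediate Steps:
d = 48 (d = -2 + 50 = 48)
T(n) = -38 (T(n) = 2 - 1*40 = 2 - 40 = -38)
U = -220
(T(7) + d)*U = (-38 + 48)*(-220) = 10*(-220) = -2200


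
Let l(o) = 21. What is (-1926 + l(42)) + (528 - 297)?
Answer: -1674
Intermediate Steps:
(-1926 + l(42)) + (528 - 297) = (-1926 + 21) + (528 - 297) = -1905 + 231 = -1674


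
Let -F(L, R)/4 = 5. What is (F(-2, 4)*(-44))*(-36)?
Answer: -31680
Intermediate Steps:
F(L, R) = -20 (F(L, R) = -4*5 = -20)
(F(-2, 4)*(-44))*(-36) = -20*(-44)*(-36) = 880*(-36) = -31680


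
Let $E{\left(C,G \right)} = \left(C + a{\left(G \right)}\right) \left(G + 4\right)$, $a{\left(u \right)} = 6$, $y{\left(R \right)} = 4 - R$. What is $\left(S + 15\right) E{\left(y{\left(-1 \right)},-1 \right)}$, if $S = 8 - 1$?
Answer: $726$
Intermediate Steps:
$S = 7$
$E{\left(C,G \right)} = \left(4 + G\right) \left(6 + C\right)$ ($E{\left(C,G \right)} = \left(C + 6\right) \left(G + 4\right) = \left(6 + C\right) \left(4 + G\right) = \left(4 + G\right) \left(6 + C\right)$)
$\left(S + 15\right) E{\left(y{\left(-1 \right)},-1 \right)} = \left(7 + 15\right) \left(24 + 4 \left(4 - -1\right) + 6 \left(-1\right) + \left(4 - -1\right) \left(-1\right)\right) = 22 \left(24 + 4 \left(4 + 1\right) - 6 + \left(4 + 1\right) \left(-1\right)\right) = 22 \left(24 + 4 \cdot 5 - 6 + 5 \left(-1\right)\right) = 22 \left(24 + 20 - 6 - 5\right) = 22 \cdot 33 = 726$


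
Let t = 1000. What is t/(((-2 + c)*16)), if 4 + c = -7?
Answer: -125/26 ≈ -4.8077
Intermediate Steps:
c = -11 (c = -4 - 7 = -11)
t/(((-2 + c)*16)) = 1000/(((-2 - 11)*16)) = 1000/((-13*16)) = 1000/(-208) = 1000*(-1/208) = -125/26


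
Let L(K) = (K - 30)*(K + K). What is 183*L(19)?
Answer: -76494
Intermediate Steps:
L(K) = 2*K*(-30 + K) (L(K) = (-30 + K)*(2*K) = 2*K*(-30 + K))
183*L(19) = 183*(2*19*(-30 + 19)) = 183*(2*19*(-11)) = 183*(-418) = -76494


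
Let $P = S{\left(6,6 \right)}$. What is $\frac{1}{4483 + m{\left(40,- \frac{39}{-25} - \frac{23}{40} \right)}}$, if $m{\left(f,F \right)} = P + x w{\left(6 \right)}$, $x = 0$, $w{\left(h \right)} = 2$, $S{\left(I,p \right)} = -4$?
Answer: $\frac{1}{4479} \approx 0.00022326$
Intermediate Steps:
$P = -4$
$m{\left(f,F \right)} = -4$ ($m{\left(f,F \right)} = -4 + 0 \cdot 2 = -4 + 0 = -4$)
$\frac{1}{4483 + m{\left(40,- \frac{39}{-25} - \frac{23}{40} \right)}} = \frac{1}{4483 - 4} = \frac{1}{4479}$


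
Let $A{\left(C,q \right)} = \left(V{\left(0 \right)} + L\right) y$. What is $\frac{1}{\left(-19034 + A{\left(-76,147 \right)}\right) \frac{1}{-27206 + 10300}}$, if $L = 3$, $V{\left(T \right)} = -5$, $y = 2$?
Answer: $\frac{8453}{9519} \approx 0.88801$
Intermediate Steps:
$A{\left(C,q \right)} = -4$ ($A{\left(C,q \right)} = \left(-5 + 3\right) 2 = \left(-2\right) 2 = -4$)
$\frac{1}{\left(-19034 + A{\left(-76,147 \right)}\right) \frac{1}{-27206 + 10300}} = \frac{1}{\left(-19034 - 4\right) \frac{1}{-27206 + 10300}} = \frac{1}{\left(-19038\right) \frac{1}{-16906}} = \frac{1}{\left(-19038\right) \left(- \frac{1}{16906}\right)} = \frac{1}{\frac{9519}{8453}} = \frac{8453}{9519}$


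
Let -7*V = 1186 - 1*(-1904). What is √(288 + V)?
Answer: I*√7518/7 ≈ 12.387*I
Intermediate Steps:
V = -3090/7 (V = -(1186 - 1*(-1904))/7 = -(1186 + 1904)/7 = -⅐*3090 = -3090/7 ≈ -441.43)
√(288 + V) = √(288 - 3090/7) = √(-1074/7) = I*√7518/7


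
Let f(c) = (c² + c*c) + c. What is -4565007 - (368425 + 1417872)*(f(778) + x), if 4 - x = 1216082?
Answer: 8448192397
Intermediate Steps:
x = -1216078 (x = 4 - 1*1216082 = 4 - 1216082 = -1216078)
f(c) = c + 2*c² (f(c) = (c² + c²) + c = 2*c² + c = c + 2*c²)
-4565007 - (368425 + 1417872)*(f(778) + x) = -4565007 - (368425 + 1417872)*(778*(1 + 2*778) - 1216078) = -4565007 - 1786297*(778*(1 + 1556) - 1216078) = -4565007 - 1786297*(778*1557 - 1216078) = -4565007 - 1786297*(1211346 - 1216078) = -4565007 - 1786297*(-4732) = -4565007 - 1*(-8452757404) = -4565007 + 8452757404 = 8448192397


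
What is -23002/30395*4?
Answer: -92008/30395 ≈ -3.0271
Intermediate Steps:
-23002/30395*4 = -92008/30395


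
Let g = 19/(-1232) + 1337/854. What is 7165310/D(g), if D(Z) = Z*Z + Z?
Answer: 40468403365322240/22326533553 ≈ 1.8126e+6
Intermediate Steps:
g = 116497/75152 (g = 19*(-1/1232) + 1337*(1/854) = -19/1232 + 191/122 = 116497/75152 ≈ 1.5502)
D(Z) = Z + Z² (D(Z) = Z² + Z = Z + Z²)
7165310/D(g) = 7165310/((116497*(1 + 116497/75152)/75152)) = 7165310/(((116497/75152)*(191649/75152))) = 7165310/(22326533553/5647823104) = 7165310*(5647823104/22326533553) = 40468403365322240/22326533553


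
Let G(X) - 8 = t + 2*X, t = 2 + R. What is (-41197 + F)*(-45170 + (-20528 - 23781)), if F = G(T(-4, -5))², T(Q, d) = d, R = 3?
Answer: 3685461052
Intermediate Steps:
t = 5 (t = 2 + 3 = 5)
G(X) = 13 + 2*X (G(X) = 8 + (5 + 2*X) = 13 + 2*X)
F = 9 (F = (13 + 2*(-5))² = (13 - 10)² = 3² = 9)
(-41197 + F)*(-45170 + (-20528 - 23781)) = (-41197 + 9)*(-45170 + (-20528 - 23781)) = -41188*(-45170 - 44309) = -41188*(-89479) = 3685461052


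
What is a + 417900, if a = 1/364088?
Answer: 152152375201/364088 ≈ 4.1790e+5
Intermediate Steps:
a = 1/364088 ≈ 2.7466e-6
a + 417900 = 1/364088 + 417900 = 152152375201/364088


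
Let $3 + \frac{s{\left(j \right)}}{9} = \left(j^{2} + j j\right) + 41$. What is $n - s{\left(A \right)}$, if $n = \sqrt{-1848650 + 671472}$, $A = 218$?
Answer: $-855774 + i \sqrt{1177178} \approx -8.5577 \cdot 10^{5} + 1085.0 i$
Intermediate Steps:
$s{\left(j \right)} = 342 + 18 j^{2}$ ($s{\left(j \right)} = -27 + 9 \left(\left(j^{2} + j j\right) + 41\right) = -27 + 9 \left(\left(j^{2} + j^{2}\right) + 41\right) = -27 + 9 \left(2 j^{2} + 41\right) = -27 + 9 \left(41 + 2 j^{2}\right) = -27 + \left(369 + 18 j^{2}\right) = 342 + 18 j^{2}$)
$n = i \sqrt{1177178}$ ($n = \sqrt{-1177178} = i \sqrt{1177178} \approx 1085.0 i$)
$n - s{\left(A \right)} = i \sqrt{1177178} - \left(342 + 18 \cdot 218^{2}\right) = i \sqrt{1177178} - \left(342 + 18 \cdot 47524\right) = i \sqrt{1177178} - \left(342 + 855432\right) = i \sqrt{1177178} - 855774 = -855774 + i \sqrt{1177178}$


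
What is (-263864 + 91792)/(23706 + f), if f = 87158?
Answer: -21509/13858 ≈ -1.5521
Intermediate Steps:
(-263864 + 91792)/(23706 + f) = (-263864 + 91792)/(23706 + 87158) = -172072/110864 = -172072*1/110864 = -21509/13858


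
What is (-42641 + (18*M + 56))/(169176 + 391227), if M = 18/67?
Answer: -950957/12515667 ≈ -0.075981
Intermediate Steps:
M = 18/67 (M = 18*(1/67) = 18/67 ≈ 0.26866)
(-42641 + (18*M + 56))/(169176 + 391227) = (-42641 + (18*(18/67) + 56))/(169176 + 391227) = (-42641 + (324/67 + 56))/560403 = (-42641 + 4076/67)*(1/560403) = -2852871/67*1/560403 = -950957/12515667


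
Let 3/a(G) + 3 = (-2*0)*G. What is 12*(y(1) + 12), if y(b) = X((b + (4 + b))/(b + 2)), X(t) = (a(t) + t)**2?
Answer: 156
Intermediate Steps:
a(G) = -1 (a(G) = 3/(-3 + (-2*0)*G) = 3/(-3 + 0*G) = 3/(-3 + 0) = 3/(-3) = 3*(-1/3) = -1)
X(t) = (-1 + t)**2
y(b) = (-1 + (4 + 2*b)/(2 + b))**2 (y(b) = (-1 + (b + (4 + b))/(b + 2))**2 = (-1 + (4 + 2*b)/(2 + b))**2)
12*(y(1) + 12) = 12*(1 + 12) = 12*13 = 156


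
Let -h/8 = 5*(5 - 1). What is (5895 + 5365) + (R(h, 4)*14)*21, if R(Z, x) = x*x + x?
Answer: 17140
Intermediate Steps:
h = -160 (h = -40*(5 - 1) = -40*4 = -8*20 = -160)
R(Z, x) = x + x**2 (R(Z, x) = x**2 + x = x + x**2)
(5895 + 5365) + (R(h, 4)*14)*21 = (5895 + 5365) + ((4*(1 + 4))*14)*21 = 11260 + ((4*5)*14)*21 = 11260 + (20*14)*21 = 11260 + 280*21 = 11260 + 5880 = 17140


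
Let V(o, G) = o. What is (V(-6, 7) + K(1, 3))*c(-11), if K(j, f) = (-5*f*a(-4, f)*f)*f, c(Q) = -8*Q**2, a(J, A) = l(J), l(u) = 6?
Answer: 789888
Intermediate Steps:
a(J, A) = 6
K(j, f) = -30*f**3 (K(j, f) = (-5*f*6*f)*f = (-5*6*f*f)*f = (-30*f**2)*f = -30*f**3)
(V(-6, 7) + K(1, 3))*c(-11) = (-6 - 30*3**3)*(-8*(-11)**2) = (-6 - 30*27)*(-8*121) = (-6 - 810)*(-968) = -816*(-968) = 789888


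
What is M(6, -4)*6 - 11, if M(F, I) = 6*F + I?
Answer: 181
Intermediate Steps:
M(F, I) = I + 6*F
M(6, -4)*6 - 11 = (-4 + 6*6)*6 - 11 = (-4 + 36)*6 - 11 = 32*6 - 11 = 192 - 11 = 181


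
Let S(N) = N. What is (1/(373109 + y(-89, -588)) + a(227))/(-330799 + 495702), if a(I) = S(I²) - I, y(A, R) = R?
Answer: 19111072343/61429830463 ≈ 0.31110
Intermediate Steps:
a(I) = I² - I
(1/(373109 + y(-89, -588)) + a(227))/(-330799 + 495702) = (1/(373109 - 588) + 227*(-1 + 227))/(-330799 + 495702) = (1/372521 + 227*226)/164903 = (1/372521 + 51302)*(1/164903) = (19111072343/372521)*(1/164903) = 19111072343/61429830463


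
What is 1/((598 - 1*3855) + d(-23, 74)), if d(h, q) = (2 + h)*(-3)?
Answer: -1/3194 ≈ -0.00031309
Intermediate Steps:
d(h, q) = -6 - 3*h
1/((598 - 1*3855) + d(-23, 74)) = 1/((598 - 1*3855) + (-6 - 3*(-23))) = 1/((598 - 3855) + (-6 + 69)) = 1/(-3257 + 63) = 1/(-3194) = -1/3194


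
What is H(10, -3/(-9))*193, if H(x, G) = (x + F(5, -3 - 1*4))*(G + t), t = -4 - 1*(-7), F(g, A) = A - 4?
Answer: -1930/3 ≈ -643.33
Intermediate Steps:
F(g, A) = -4 + A
t = 3 (t = -4 + 7 = 3)
H(x, G) = (-11 + x)*(3 + G) (H(x, G) = (x + (-4 + (-3 - 1*4)))*(G + 3) = (x + (-4 + (-3 - 4)))*(3 + G) = (x + (-4 - 7))*(3 + G) = (x - 11)*(3 + G) = (-11 + x)*(3 + G))
H(10, -3/(-9))*193 = (-33 - (-33)/(-9) + 3*10 - 3/(-9)*10)*193 = (-33 - (-33)*(-1)/9 + 30 - 3*(-1/9)*10)*193 = (-33 - 11*1/3 + 30 + (1/3)*10)*193 = (-33 - 11/3 + 30 + 10/3)*193 = -10/3*193 = -1930/3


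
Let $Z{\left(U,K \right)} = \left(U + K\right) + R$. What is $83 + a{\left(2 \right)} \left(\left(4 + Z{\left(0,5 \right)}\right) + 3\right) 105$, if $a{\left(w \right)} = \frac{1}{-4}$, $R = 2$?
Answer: $- \frac{569}{2} \approx -284.5$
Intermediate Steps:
$a{\left(w \right)} = - \frac{1}{4}$
$Z{\left(U,K \right)} = 2 + K + U$ ($Z{\left(U,K \right)} = \left(U + K\right) + 2 = \left(K + U\right) + 2 = 2 + K + U$)
$83 + a{\left(2 \right)} \left(\left(4 + Z{\left(0,5 \right)}\right) + 3\right) 105 = 83 + - \frac{\left(4 + \left(2 + 5 + 0\right)\right) + 3}{4} \cdot 105 = 83 + - \frac{\left(4 + 7\right) + 3}{4} \cdot 105 = 83 + - \frac{11 + 3}{4} \cdot 105 = 83 + \left(- \frac{1}{4}\right) 14 \cdot 105 = 83 - \frac{735}{2} = - \frac{569}{2}$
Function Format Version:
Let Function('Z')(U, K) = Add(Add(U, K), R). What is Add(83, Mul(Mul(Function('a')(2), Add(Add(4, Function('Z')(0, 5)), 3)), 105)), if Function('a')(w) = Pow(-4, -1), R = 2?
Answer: Rational(-569, 2) ≈ -284.50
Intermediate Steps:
Function('a')(w) = Rational(-1, 4)
Function('Z')(U, K) = Add(2, K, U) (Function('Z')(U, K) = Add(Add(U, K), 2) = Add(Add(K, U), 2) = Add(2, K, U))
Add(83, Mul(Mul(Function('a')(2), Add(Add(4, Function('Z')(0, 5)), 3)), 105)) = Add(83, Mul(Mul(Rational(-1, 4), Add(Add(4, Add(2, 5, 0)), 3)), 105)) = Add(83, Mul(Mul(Rational(-1, 4), Add(Add(4, 7), 3)), 105)) = Add(83, Mul(Mul(Rational(-1, 4), Add(11, 3)), 105)) = Add(83, Mul(Mul(Rational(-1, 4), 14), 105)) = Add(83, Mul(Rational(-7, 2), 105)) = Add(83, Rational(-735, 2)) = Rational(-569, 2)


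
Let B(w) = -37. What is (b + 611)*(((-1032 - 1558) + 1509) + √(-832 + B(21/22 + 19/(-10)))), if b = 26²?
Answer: -1391247 + 1287*I*√869 ≈ -1.3912e+6 + 37939.0*I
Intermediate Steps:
b = 676
(b + 611)*(((-1032 - 1558) + 1509) + √(-832 + B(21/22 + 19/(-10)))) = (676 + 611)*(((-1032 - 1558) + 1509) + √(-832 - 37)) = 1287*((-2590 + 1509) + √(-869)) = 1287*(-1081 + I*√869) = -1391247 + 1287*I*√869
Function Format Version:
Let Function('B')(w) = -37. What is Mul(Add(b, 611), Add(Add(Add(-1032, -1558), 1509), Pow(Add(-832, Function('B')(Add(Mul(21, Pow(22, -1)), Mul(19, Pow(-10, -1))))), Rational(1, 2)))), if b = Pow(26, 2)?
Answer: Add(-1391247, Mul(1287, I, Pow(869, Rational(1, 2)))) ≈ Add(-1.3912e+6, Mul(37939., I))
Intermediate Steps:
b = 676
Mul(Add(b, 611), Add(Add(Add(-1032, -1558), 1509), Pow(Add(-832, Function('B')(Add(Mul(21, Pow(22, -1)), Mul(19, Pow(-10, -1))))), Rational(1, 2)))) = Mul(Add(676, 611), Add(Add(Add(-1032, -1558), 1509), Pow(Add(-832, -37), Rational(1, 2)))) = Mul(1287, Add(Add(-2590, 1509), Pow(-869, Rational(1, 2)))) = Mul(1287, Add(-1081, Mul(I, Pow(869, Rational(1, 2))))) = Add(-1391247, Mul(1287, I, Pow(869, Rational(1, 2))))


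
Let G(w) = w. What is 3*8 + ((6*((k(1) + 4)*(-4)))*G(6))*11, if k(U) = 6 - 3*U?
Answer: -11064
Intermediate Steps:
3*8 + ((6*((k(1) + 4)*(-4)))*G(6))*11 = 3*8 + ((6*(((6 - 3*1) + 4)*(-4)))*6)*11 = 24 + ((6*(((6 - 3) + 4)*(-4)))*6)*11 = 24 + ((6*((3 + 4)*(-4)))*6)*11 = 24 + ((6*(7*(-4)))*6)*11 = 24 + ((6*(-28))*6)*11 = 24 - 168*6*11 = 24 - 1008*11 = 24 - 11088 = -11064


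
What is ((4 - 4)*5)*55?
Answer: 0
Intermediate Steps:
((4 - 4)*5)*55 = (0*5)*55 = 0*55 = 0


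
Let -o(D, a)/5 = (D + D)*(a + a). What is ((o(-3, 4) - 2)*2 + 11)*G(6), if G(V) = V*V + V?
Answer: 20454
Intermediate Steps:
G(V) = V + V² (G(V) = V² + V = V + V²)
o(D, a) = -20*D*a (o(D, a) = -5*(D + D)*(a + a) = -5*2*D*2*a = -20*D*a)
((o(-3, 4) - 2)*2 + 11)*G(6) = ((-20*(-3)*4 - 2)*2 + 11)*(6*(1 + 6)) = ((240 - 2)*2 + 11)*(6*7) = (238*2 + 11)*42 = (476 + 11)*42 = 487*42 = 20454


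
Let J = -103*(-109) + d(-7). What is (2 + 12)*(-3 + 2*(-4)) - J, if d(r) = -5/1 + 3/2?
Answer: -22755/2 ≈ -11378.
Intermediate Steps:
d(r) = -7/2 (d(r) = -5*1 + 3*(1/2) = -5 + 3/2 = -7/2)
J = 22447/2 (J = -103*(-109) - 7/2 = 11227 - 7/2 = 22447/2 ≈ 11224.)
(2 + 12)*(-3 + 2*(-4)) - J = (2 + 12)*(-3 + 2*(-4)) - 1*22447/2 = 14*(-3 - 8) - 22447/2 = 14*(-11) - 22447/2 = -154 - 22447/2 = -22755/2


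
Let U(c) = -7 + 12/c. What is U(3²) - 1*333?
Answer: -1016/3 ≈ -338.67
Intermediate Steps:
U(3²) - 1*333 = (-7 + 12/(3²)) - 1*333 = (-7 + 12/9) - 333 = (-7 + 12*(⅑)) - 333 = (-7 + 4/3) - 333 = -17/3 - 333 = -1016/3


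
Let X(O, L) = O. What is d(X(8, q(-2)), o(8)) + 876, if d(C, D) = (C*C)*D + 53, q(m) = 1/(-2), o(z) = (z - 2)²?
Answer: 3233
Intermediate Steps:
o(z) = (-2 + z)²
q(m) = -½
d(C, D) = 53 + D*C² (d(C, D) = C²*D + 53 = D*C² + 53 = 53 + D*C²)
d(X(8, q(-2)), o(8)) + 876 = (53 + (-2 + 8)²*8²) + 876 = (53 + 6²*64) + 876 = (53 + 36*64) + 876 = (53 + 2304) + 876 = 2357 + 876 = 3233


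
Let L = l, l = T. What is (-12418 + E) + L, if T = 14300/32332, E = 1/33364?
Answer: -3348782006233/269681212 ≈ -12418.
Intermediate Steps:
E = 1/33364 ≈ 2.9972e-5
T = 3575/8083 (T = 14300*(1/32332) = 3575/8083 ≈ 0.44229)
l = 3575/8083 ≈ 0.44229
L = 3575/8083 ≈ 0.44229
(-12418 + E) + L = (-12418 + 1/33364) + 3575/8083 = -414314151/33364 + 3575/8083 = -3348782006233/269681212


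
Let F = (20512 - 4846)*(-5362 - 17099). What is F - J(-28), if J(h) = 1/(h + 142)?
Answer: -40113638965/114 ≈ -3.5187e+8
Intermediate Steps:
J(h) = 1/(142 + h)
F = -351874026 (F = 15666*(-22461) = -351874026)
F - J(-28) = -351874026 - 1/(142 - 28) = -351874026 - 1/114 = -40113638965/114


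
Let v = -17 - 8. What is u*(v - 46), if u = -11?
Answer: 781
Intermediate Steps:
v = -25
u*(v - 46) = -11*(-25 - 46) = -11*(-71) = 781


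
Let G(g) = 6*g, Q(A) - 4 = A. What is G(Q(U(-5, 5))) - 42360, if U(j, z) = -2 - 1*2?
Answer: -42360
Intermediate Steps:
U(j, z) = -4 (U(j, z) = -2 - 2 = -4)
Q(A) = 4 + A
G(Q(U(-5, 5))) - 42360 = 6*(4 - 4) - 42360 = 6*0 - 42360 = 0 - 42360 = -42360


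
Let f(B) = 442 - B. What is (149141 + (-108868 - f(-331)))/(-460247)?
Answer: -39500/460247 ≈ -0.085824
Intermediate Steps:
(149141 + (-108868 - f(-331)))/(-460247) = (149141 + (-108868 - (442 - 1*(-331))))/(-460247) = (149141 + (-108868 - (442 + 331)))*(-1/460247) = (149141 + (-108868 - 1*773))*(-1/460247) = (149141 + (-108868 - 773))*(-1/460247) = (149141 - 109641)*(-1/460247) = 39500*(-1/460247) = -39500/460247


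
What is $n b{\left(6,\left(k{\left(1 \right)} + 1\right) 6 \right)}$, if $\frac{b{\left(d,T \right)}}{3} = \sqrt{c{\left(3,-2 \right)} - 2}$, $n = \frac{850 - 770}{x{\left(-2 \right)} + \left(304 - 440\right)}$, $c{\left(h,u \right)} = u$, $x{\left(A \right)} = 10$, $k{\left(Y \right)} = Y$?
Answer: $- \frac{80 i}{21} \approx - 3.8095 i$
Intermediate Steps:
$n = - \frac{40}{63}$ ($n = \frac{850 - 770}{10 + \left(304 - 440\right)} = \frac{80}{10 - 136} = \frac{80}{-126} = 80 \left(- \frac{1}{126}\right) = - \frac{40}{63} \approx -0.63492$)
$b{\left(d,T \right)} = 6 i$ ($b{\left(d,T \right)} = 3 \sqrt{-2 - 2} = 3 \sqrt{-4} = 3 \cdot 2 i = 6 i$)
$n b{\left(6,\left(k{\left(1 \right)} + 1\right) 6 \right)} = - \frac{40 \cdot 6 i}{63} = - \frac{80 i}{21}$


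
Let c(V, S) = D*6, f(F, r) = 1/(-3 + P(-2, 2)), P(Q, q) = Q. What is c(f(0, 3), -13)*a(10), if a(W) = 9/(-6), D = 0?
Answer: 0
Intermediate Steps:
f(F, r) = -⅕ (f(F, r) = 1/(-3 - 2) = 1/(-5) = -⅕)
c(V, S) = 0 (c(V, S) = 0*6 = 0)
a(W) = -3/2 (a(W) = 9*(-⅙) = -3/2)
c(f(0, 3), -13)*a(10) = 0*(-3/2) = 0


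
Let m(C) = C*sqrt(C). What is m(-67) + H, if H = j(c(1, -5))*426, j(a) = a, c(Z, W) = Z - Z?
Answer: -67*I*sqrt(67) ≈ -548.42*I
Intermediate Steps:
c(Z, W) = 0
m(C) = C**(3/2)
H = 0 (H = 0*426 = 0)
m(-67) + H = (-67)**(3/2) + 0 = -67*I*sqrt(67) + 0 = -67*I*sqrt(67)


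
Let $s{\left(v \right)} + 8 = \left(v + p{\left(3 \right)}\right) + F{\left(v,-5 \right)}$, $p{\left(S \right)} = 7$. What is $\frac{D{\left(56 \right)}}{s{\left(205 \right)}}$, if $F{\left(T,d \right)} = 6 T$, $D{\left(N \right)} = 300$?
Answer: $\frac{50}{239} \approx 0.2092$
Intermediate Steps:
$s{\left(v \right)} = -1 + 7 v$ ($s{\left(v \right)} = -8 + \left(\left(v + 7\right) + 6 v\right) = -8 + \left(\left(7 + v\right) + 6 v\right) = -8 + \left(7 + 7 v\right) = -1 + 7 v$)
$\frac{D{\left(56 \right)}}{s{\left(205 \right)}} = \frac{300}{-1 + 7 \cdot 205} = \frac{300}{-1 + 1435} = \frac{300}{1434} = 300 \cdot \frac{1}{1434} = \frac{50}{239}$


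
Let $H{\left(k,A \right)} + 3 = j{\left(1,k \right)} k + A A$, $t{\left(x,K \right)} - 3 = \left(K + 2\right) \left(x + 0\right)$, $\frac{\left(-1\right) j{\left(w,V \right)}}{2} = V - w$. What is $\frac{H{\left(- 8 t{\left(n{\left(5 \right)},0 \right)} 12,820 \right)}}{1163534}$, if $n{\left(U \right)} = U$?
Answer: $- \frac{2445107}{1163534} \approx -2.1014$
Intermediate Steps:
$j{\left(w,V \right)} = - 2 V + 2 w$ ($j{\left(w,V \right)} = - 2 \left(V - w\right) = - 2 V + 2 w$)
$t{\left(x,K \right)} = 3 + x \left(2 + K\right)$ ($t{\left(x,K \right)} = 3 + \left(K + 2\right) \left(x + 0\right) = 3 + \left(2 + K\right) x = 3 + x \left(2 + K\right)$)
$H{\left(k,A \right)} = -3 + A^{2} + k \left(2 - 2 k\right)$ ($H{\left(k,A \right)} = -3 + \left(\left(- 2 k + 2 \cdot 1\right) k + A A\right) = -3 + \left(\left(- 2 k + 2\right) k + A^{2}\right) = -3 + \left(\left(2 - 2 k\right) k + A^{2}\right) = -3 + \left(k \left(2 - 2 k\right) + A^{2}\right) = -3 + \left(A^{2} + k \left(2 - 2 k\right)\right) = -3 + A^{2} + k \left(2 - 2 k\right)$)
$\frac{H{\left(- 8 t{\left(n{\left(5 \right)},0 \right)} 12,820 \right)}}{1163534} = \frac{-3 + 820^{2} - 2 - 8 \left(3 + 2 \cdot 5 + 0 \cdot 5\right) 12 \left(-1 + - 8 \left(3 + 2 \cdot 5 + 0 \cdot 5\right) 12\right)}{1163534} = \left(-3 + 672400 - 2 - 8 \left(3 + 10 + 0\right) 12 \left(-1 + - 8 \left(3 + 10 + 0\right) 12\right)\right) \frac{1}{1163534} = \left(-3 + 672400 - 2 \left(-8\right) 13 \cdot 12 \left(-1 + \left(-8\right) 13 \cdot 12\right)\right) \frac{1}{1163534} = \left(-3 + 672400 - 2 \left(\left(-104\right) 12\right) \left(-1 - 1248\right)\right) \frac{1}{1163534} = \left(-3 + 672400 - - 2496 \left(-1 - 1248\right)\right) \frac{1}{1163534} = \left(-3 + 672400 - \left(-2496\right) \left(-1249\right)\right) \frac{1}{1163534} = \left(-3 + 672400 - 3117504\right) \frac{1}{1163534} = \left(-2445107\right) \frac{1}{1163534} = - \frac{2445107}{1163534}$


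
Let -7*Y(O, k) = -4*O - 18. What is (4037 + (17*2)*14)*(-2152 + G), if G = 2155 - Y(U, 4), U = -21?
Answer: 392631/7 ≈ 56090.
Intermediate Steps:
Y(O, k) = 18/7 + 4*O/7 (Y(O, k) = -(-4*O - 18)/7 = -(-18 - 4*O)/7 = 18/7 + 4*O/7)
G = 15151/7 (G = 2155 - (18/7 + (4/7)*(-21)) = 2155 - (18/7 - 12) = 2155 - 1*(-66/7) = 2155 + 66/7 = 15151/7 ≈ 2164.4)
(4037 + (17*2)*14)*(-2152 + G) = (4037 + (17*2)*14)*(-2152 + 15151/7) = (4037 + 34*14)*(87/7) = (4037 + 476)*(87/7) = 4513*(87/7) = 392631/7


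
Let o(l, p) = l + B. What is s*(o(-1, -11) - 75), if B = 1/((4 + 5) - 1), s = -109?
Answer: 66163/8 ≈ 8270.4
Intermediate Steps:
B = 1/8 (B = 1/(9 - 1) = 1/8 ≈ 0.12500)
o(l, p) = 1/8 + l (o(l, p) = l + 1/8 = 1/8 + l)
s*(o(-1, -11) - 75) = -109*((1/8 - 1) - 75) = -109*(-7/8 - 75) = -109*(-607/8) = 66163/8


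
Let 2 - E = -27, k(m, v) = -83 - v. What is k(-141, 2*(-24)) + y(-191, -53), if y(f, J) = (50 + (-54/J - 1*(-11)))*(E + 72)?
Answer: 330132/53 ≈ 6228.9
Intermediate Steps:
E = 29 (E = 2 - 1*(-27) = 2 + 27 = 29)
y(f, J) = 6161 - 5454/J (y(f, J) = (50 + (-54/J - 1*(-11)))*(29 + 72) = (50 + (-54/J + 11))*101 = (50 + (11 - 54/J))*101 = (61 - 54/J)*101 = 6161 - 5454/J)
k(-141, 2*(-24)) + y(-191, -53) = (-83 - 2*(-24)) + (6161 - 5454/(-53)) = (-83 - 1*(-48)) + (6161 - 5454*(-1/53)) = (-83 + 48) + (6161 + 5454/53) = -35 + 331987/53 = 330132/53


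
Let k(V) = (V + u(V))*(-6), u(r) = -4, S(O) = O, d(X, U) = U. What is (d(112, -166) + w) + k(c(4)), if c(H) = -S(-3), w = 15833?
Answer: 15673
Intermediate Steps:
c(H) = 3 (c(H) = -1*(-3) = 3)
k(V) = 24 - 6*V (k(V) = (V - 4)*(-6) = (-4 + V)*(-6) = 24 - 6*V)
(d(112, -166) + w) + k(c(4)) = (-166 + 15833) + (24 - 6*3) = 15667 + (24 - 18) = 15667 + 6 = 15673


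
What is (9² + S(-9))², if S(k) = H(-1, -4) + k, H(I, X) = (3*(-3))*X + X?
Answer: 10816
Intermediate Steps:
H(I, X) = -8*X (H(I, X) = -9*X + X = -8*X)
S(k) = 32 + k (S(k) = -8*(-4) + k = 32 + k)
(9² + S(-9))² = (9² + (32 - 9))² = (81 + 23)² = 104² = 10816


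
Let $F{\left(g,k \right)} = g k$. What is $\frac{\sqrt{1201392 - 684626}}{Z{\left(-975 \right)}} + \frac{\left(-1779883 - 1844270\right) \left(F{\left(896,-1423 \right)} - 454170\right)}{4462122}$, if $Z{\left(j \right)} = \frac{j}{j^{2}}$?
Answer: $\frac{1044467606039}{743687} - 975 \sqrt{516766} \approx 7.0355 \cdot 10^{5}$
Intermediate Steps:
$Z{\left(j \right)} = \frac{1}{j}$ ($Z{\left(j \right)} = \frac{j}{j^{2}} = \frac{1}{j}$)
$\frac{\sqrt{1201392 - 684626}}{Z{\left(-975 \right)}} + \frac{\left(-1779883 - 1844270\right) \left(F{\left(896,-1423 \right)} - 454170\right)}{4462122} = \frac{\sqrt{1201392 - 684626}}{\frac{1}{-975}} + \frac{\left(-1779883 - 1844270\right) \left(896 \left(-1423\right) - 454170\right)}{4462122} = \frac{\sqrt{516766}}{- \frac{1}{975}} + - 3624153 \left(-1275008 - 454170\right) \frac{1}{4462122} = \sqrt{516766} \left(-975\right) + \left(-3624153\right) \left(-1729178\right) \frac{1}{4462122} = - 975 \sqrt{516766} + 6266805636234 \cdot \frac{1}{4462122} = - 975 \sqrt{516766} + \frac{1044467606039}{743687} = \frac{1044467606039}{743687} - 975 \sqrt{516766}$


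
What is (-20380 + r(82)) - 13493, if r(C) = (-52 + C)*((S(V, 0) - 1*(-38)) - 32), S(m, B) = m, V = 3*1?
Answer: -33603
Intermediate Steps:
V = 3
r(C) = -468 + 9*C (r(C) = (-52 + C)*((3 - 1*(-38)) - 32) = (-52 + C)*((3 + 38) - 32) = (-52 + C)*(41 - 32) = (-52 + C)*9 = -468 + 9*C)
(-20380 + r(82)) - 13493 = (-20380 + (-468 + 9*82)) - 13493 = (-20380 + (-468 + 738)) - 13493 = (-20380 + 270) - 13493 = -20110 - 13493 = -33603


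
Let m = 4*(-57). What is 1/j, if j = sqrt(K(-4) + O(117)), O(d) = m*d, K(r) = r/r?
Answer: -I*sqrt(1067)/5335 ≈ -0.0061228*I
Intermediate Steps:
K(r) = 1
m = -228
O(d) = -228*d
j = 5*I*sqrt(1067) (j = sqrt(1 - 228*117) = sqrt(1 - 26676) = sqrt(-26675) = 5*I*sqrt(1067) ≈ 163.32*I)
1/j = 1/(5*I*sqrt(1067)) = -I*sqrt(1067)/5335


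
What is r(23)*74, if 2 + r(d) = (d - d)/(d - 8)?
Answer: -148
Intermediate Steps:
r(d) = -2 (r(d) = -2 + (d - d)/(d - 8) = -2 + 0/(-8 + d) = -2 + 0 = -2)
r(23)*74 = -2*74 = -148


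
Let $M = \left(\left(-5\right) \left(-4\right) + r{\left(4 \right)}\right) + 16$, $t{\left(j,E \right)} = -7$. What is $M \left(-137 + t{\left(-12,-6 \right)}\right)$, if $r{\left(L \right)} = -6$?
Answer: $-4320$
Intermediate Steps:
$M = 30$ ($M = \left(\left(-5\right) \left(-4\right) - 6\right) + 16 = \left(20 - 6\right) + 16 = 14 + 16 = 30$)
$M \left(-137 + t{\left(-12,-6 \right)}\right) = 30 \left(-137 - 7\right) = 30 \left(-144\right) = -4320$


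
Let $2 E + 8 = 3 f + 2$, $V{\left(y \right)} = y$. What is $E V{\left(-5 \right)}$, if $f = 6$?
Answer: $-30$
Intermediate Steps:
$E = 6$ ($E = -4 + \frac{3 \cdot 6 + 2}{2} = -4 + \frac{18 + 2}{2} = -4 + \frac{1}{2} \cdot 20 = -4 + 10 = 6$)
$E V{\left(-5 \right)} = 6 \left(-5\right) = -30$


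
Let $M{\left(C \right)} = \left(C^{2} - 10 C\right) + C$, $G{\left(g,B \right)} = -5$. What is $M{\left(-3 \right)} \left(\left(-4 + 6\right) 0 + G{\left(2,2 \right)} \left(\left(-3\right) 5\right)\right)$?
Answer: $2700$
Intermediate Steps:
$M{\left(C \right)} = C^{2} - 9 C$
$M{\left(-3 \right)} \left(\left(-4 + 6\right) 0 + G{\left(2,2 \right)} \left(\left(-3\right) 5\right)\right) = - 3 \left(-9 - 3\right) \left(\left(-4 + 6\right) 0 - 5 \left(\left(-3\right) 5\right)\right) = \left(-3\right) \left(-12\right) \left(2 \cdot 0 - -75\right) = 36 \left(0 + 75\right) = 36 \cdot 75 = 2700$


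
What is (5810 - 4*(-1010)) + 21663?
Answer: 31513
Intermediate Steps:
(5810 - 4*(-1010)) + 21663 = (5810 + 4040) + 21663 = 9850 + 21663 = 31513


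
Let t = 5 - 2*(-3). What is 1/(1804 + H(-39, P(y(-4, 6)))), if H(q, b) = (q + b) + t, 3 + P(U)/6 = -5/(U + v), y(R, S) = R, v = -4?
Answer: 4/7047 ≈ 0.00056762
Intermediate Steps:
t = 11 (t = 5 + 6 = 11)
P(U) = -18 - 30/(-4 + U) (P(U) = -18 + 6*(-5/(U - 4)) = -18 + 6*(-5/(-4 + U)) = -18 - 30/(-4 + U))
H(q, b) = 11 + b + q (H(q, b) = (q + b) + 11 = (b + q) + 11 = 11 + b + q)
1/(1804 + H(-39, P(y(-4, 6)))) = 1/(1804 + (11 + 6*(7 - 3*(-4))/(-4 - 4) - 39)) = 1/(1804 + (11 + 6*(7 + 12)/(-8) - 39)) = 1/(1804 + (11 + 6*(-1/8)*19 - 39)) = 1/(1804 + (11 - 57/4 - 39)) = 1/(1804 - 169/4) = 1/(7047/4) = 4/7047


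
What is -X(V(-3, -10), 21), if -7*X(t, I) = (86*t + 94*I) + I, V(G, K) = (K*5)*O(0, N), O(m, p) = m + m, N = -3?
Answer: 285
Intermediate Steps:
O(m, p) = 2*m
V(G, K) = 0 (V(G, K) = (K*5)*(2*0) = (5*K)*0 = 0)
X(t, I) = -95*I/7 - 86*t/7 (X(t, I) = -((86*t + 94*I) + I)/7 = -(86*t + 95*I)/7 = -95*I/7 - 86*t/7)
-X(V(-3, -10), 21) = -(-95/7*21 - 86/7*0) = -(-285 + 0) = -1*(-285) = 285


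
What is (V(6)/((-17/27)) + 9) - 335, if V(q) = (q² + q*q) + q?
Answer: -7648/17 ≈ -449.88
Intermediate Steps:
V(q) = q + 2*q² (V(q) = (q² + q²) + q = 2*q² + q = q + 2*q²)
(V(6)/((-17/27)) + 9) - 335 = ((6*(1 + 2*6))/((-17/27)) + 9) - 335 = ((6*(1 + 12))/((-17*1/27)) + 9) - 335 = ((6*13)/(-17/27) + 9) - 335 = (78*(-27/17) + 9) - 335 = (-2106/17 + 9) - 335 = -1953/17 - 335 = -7648/17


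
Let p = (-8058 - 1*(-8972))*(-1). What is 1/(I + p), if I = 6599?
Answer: 1/5685 ≈ 0.00017590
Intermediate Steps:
p = -914 (p = (-8058 + 8972)*(-1) = 914*(-1) = -914)
1/(I + p) = 1/(6599 - 914) = 1/5685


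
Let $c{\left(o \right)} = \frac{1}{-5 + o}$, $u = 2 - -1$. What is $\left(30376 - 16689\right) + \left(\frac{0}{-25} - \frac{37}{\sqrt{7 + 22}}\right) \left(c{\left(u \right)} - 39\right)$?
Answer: $13687 + \frac{2923 \sqrt{29}}{58} \approx 13958.0$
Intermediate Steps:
$u = 3$ ($u = 2 + 1 = 3$)
$\left(30376 - 16689\right) + \left(\frac{0}{-25} - \frac{37}{\sqrt{7 + 22}}\right) \left(c{\left(u \right)} - 39\right) = \left(30376 - 16689\right) + \left(\frac{0}{-25} - \frac{37}{\sqrt{7 + 22}}\right) \left(\frac{1}{-5 + 3} - 39\right) = 13687 + \left(0 \left(- \frac{1}{25}\right) - \frac{37}{\sqrt{29}}\right) \left(\frac{1}{-2} - 39\right) = 13687 + \left(0 - 37 \frac{\sqrt{29}}{29}\right) \left(- \frac{1}{2} - 39\right) = 13687 + \left(0 - \frac{37 \sqrt{29}}{29}\right) \left(- \frac{79}{2}\right) = 13687 + - \frac{37 \sqrt{29}}{29} \left(- \frac{79}{2}\right) = 13687 + \frac{2923 \sqrt{29}}{58}$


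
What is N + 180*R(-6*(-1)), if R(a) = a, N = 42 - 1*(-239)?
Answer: 1361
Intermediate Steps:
N = 281 (N = 42 + 239 = 281)
N + 180*R(-6*(-1)) = 281 + 180*(-6*(-1)) = 281 + 180*6 = 281 + 1080 = 1361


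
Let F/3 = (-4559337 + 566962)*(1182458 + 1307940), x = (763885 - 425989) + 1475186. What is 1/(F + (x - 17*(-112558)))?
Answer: -1/29827804419182 ≈ -3.3526e-14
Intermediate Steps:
x = 1813082 (x = 337896 + 1475186 = 1813082)
F = -29827808145750 (F = 3*((-4559337 + 566962)*(1182458 + 1307940)) = 3*(-3992375*2490398) = 3*(-9942602715250) = -29827808145750)
1/(F + (x - 17*(-112558))) = 1/(-29827808145750 + (1813082 - 17*(-112558))) = 1/(-29827808145750 + (1813082 - 1*(-1913486))) = 1/(-29827808145750 + (1813082 + 1913486)) = 1/(-29827808145750 + 3726568) = 1/(-29827804419182) = -1/29827804419182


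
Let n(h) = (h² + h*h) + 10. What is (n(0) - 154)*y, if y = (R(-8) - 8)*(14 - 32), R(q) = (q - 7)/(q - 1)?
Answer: -16416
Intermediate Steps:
R(q) = (-7 + q)/(-1 + q)
y = 114 (y = ((-7 - 8)/(-1 - 8) - 8)*(14 - 32) = (-15/(-9) - 8)*(-18) = (-⅑*(-15) - 8)*(-18) = (5/3 - 8)*(-18) = -19/3*(-18) = 114)
n(h) = 10 + 2*h² (n(h) = (h² + h²) + 10 = 2*h² + 10 = 10 + 2*h²)
(n(0) - 154)*y = ((10 + 2*0²) - 154)*114 = ((10 + 2*0) - 154)*114 = ((10 + 0) - 154)*114 = (10 - 154)*114 = -144*114 = -16416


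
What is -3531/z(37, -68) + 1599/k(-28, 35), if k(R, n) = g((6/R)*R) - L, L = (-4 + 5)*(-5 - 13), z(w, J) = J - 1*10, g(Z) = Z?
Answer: 11637/104 ≈ 111.89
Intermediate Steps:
z(w, J) = -10 + J (z(w, J) = J - 10 = -10 + J)
L = -18 (L = 1*(-18) = -18)
k(R, n) = 24 (k(R, n) = (6/R)*R - 1*(-18) = 6 + 18 = 24)
-3531/z(37, -68) + 1599/k(-28, 35) = -3531/(-10 - 68) + 1599/24 = -3531/(-78) + 1599*(1/24) = -3531*(-1/78) + 533/8 = 1177/26 + 533/8 = 11637/104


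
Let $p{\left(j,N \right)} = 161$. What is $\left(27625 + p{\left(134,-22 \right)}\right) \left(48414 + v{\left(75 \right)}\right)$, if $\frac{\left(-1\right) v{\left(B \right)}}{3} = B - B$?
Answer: $1345231404$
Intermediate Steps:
$v{\left(B \right)} = 0$ ($v{\left(B \right)} = - 3 \left(B - B\right) = \left(-3\right) 0 = 0$)
$\left(27625 + p{\left(134,-22 \right)}\right) \left(48414 + v{\left(75 \right)}\right) = \left(27625 + 161\right) \left(48414 + 0\right) = 27786 \cdot 48414 = 1345231404$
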